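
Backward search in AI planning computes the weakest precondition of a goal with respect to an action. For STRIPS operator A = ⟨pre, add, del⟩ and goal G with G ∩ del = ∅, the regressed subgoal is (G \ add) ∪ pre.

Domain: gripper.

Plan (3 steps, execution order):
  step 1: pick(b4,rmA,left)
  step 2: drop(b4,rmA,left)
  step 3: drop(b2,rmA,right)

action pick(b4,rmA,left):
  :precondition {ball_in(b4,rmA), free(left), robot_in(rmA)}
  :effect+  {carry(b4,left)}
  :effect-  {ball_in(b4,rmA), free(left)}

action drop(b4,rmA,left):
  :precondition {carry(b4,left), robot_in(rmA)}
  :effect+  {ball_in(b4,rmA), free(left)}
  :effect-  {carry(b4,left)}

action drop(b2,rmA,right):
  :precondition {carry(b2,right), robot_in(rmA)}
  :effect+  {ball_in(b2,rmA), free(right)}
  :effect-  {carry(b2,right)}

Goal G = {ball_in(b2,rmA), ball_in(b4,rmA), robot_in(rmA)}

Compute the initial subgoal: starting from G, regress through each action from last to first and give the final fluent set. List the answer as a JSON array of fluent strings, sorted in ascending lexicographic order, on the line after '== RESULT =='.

Regress step by step:
  through step 3 (drop(b2,rmA,right)): drop {ball_in(b2,rmA)}, keep {ball_in(b4,rmA), robot_in(rmA)}, require {carry(b2,right), robot_in(rmA)}
    → {ball_in(b4,rmA), carry(b2,right), robot_in(rmA)}
  through step 2 (drop(b4,rmA,left)): drop {ball_in(b4,rmA)}, keep {carry(b2,right), robot_in(rmA)}, require {carry(b4,left), robot_in(rmA)}
    → {carry(b2,right), carry(b4,left), robot_in(rmA)}
  through step 1 (pick(b4,rmA,left)): drop {carry(b4,left)}, keep {carry(b2,right), robot_in(rmA)}, require {ball_in(b4,rmA), free(left), robot_in(rmA)}
    → {ball_in(b4,rmA), carry(b2,right), free(left), robot_in(rmA)}

== RESULT ==
["ball_in(b4,rmA)", "carry(b2,right)", "free(left)", "robot_in(rmA)"]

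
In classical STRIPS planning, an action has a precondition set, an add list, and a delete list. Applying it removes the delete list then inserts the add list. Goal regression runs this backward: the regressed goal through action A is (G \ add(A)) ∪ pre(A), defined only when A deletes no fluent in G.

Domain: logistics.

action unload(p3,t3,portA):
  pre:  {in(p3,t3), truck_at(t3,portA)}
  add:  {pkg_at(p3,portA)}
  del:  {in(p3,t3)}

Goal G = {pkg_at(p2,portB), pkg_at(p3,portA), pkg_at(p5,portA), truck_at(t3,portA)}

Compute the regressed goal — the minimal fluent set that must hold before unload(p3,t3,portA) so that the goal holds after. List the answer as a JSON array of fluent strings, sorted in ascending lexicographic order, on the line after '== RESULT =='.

Regress:
  G ∩ del = {}  (empty — regression defined)
  G \ add = {pkg_at(p2,portB), pkg_at(p3,portA), pkg_at(p5,portA), truck_at(t3,portA)} \ {pkg_at(p3,portA)} = {pkg_at(p2,portB), pkg_at(p5,portA), truck_at(t3,portA)}
  ∪ pre   = {pkg_at(p2,portB), pkg_at(p5,portA), truck_at(t3,portA)} ∪ {in(p3,t3), truck_at(t3,portA)}
          = {in(p3,t3), pkg_at(p2,portB), pkg_at(p5,portA), truck_at(t3,portA)}

== RESULT ==
["in(p3,t3)", "pkg_at(p2,portB)", "pkg_at(p5,portA)", "truck_at(t3,portA)"]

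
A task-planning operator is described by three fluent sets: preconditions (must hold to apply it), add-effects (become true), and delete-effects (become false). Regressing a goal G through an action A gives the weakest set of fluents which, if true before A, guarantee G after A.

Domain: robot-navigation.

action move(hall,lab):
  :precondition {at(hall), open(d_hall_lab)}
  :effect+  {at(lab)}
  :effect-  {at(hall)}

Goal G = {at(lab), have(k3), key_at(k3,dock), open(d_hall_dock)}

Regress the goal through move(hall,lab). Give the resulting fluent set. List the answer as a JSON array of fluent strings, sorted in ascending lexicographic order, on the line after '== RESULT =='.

Compute (G \ add) ∪ pre:
  G ∩ del = {}  (empty — regression defined)
  G \ add = {at(lab), have(k3), key_at(k3,dock), open(d_hall_dock)} \ {at(lab)} = {have(k3), key_at(k3,dock), open(d_hall_dock)}
  ∪ pre   = {have(k3), key_at(k3,dock), open(d_hall_dock)} ∪ {at(hall), open(d_hall_lab)}
          = {at(hall), have(k3), key_at(k3,dock), open(d_hall_dock), open(d_hall_lab)}

== RESULT ==
["at(hall)", "have(k3)", "key_at(k3,dock)", "open(d_hall_dock)", "open(d_hall_lab)"]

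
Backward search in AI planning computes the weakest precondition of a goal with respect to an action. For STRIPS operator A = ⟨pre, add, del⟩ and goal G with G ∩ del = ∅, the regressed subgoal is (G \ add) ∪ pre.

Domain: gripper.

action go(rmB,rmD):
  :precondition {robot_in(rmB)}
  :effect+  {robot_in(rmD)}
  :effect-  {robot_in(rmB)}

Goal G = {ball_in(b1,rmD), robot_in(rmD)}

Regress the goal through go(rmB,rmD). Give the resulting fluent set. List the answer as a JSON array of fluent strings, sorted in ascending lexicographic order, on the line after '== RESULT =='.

Compute (G \ add) ∪ pre:
  G ∩ del = {}  (empty — regression defined)
  G \ add = {ball_in(b1,rmD), robot_in(rmD)} \ {robot_in(rmD)} = {ball_in(b1,rmD)}
  ∪ pre   = {ball_in(b1,rmD)} ∪ {robot_in(rmB)}
          = {ball_in(b1,rmD), robot_in(rmB)}

== RESULT ==
["ball_in(b1,rmD)", "robot_in(rmB)"]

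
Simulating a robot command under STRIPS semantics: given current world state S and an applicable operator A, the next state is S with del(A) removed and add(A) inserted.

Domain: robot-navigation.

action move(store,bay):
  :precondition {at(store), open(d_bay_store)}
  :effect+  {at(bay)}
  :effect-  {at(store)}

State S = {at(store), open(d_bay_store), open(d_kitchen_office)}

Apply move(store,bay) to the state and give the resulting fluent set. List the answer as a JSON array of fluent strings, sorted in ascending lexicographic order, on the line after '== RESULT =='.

Compute (S \ del) ∪ add:
  pre ⊆ S: {at(store), open(d_bay_store)} ⊆ S  — applicable
  S \ del = {open(d_bay_store), open(d_kitchen_office)}
  ∪ add   = {at(bay), open(d_bay_store), open(d_kitchen_office)}

== RESULT ==
["at(bay)", "open(d_bay_store)", "open(d_kitchen_office)"]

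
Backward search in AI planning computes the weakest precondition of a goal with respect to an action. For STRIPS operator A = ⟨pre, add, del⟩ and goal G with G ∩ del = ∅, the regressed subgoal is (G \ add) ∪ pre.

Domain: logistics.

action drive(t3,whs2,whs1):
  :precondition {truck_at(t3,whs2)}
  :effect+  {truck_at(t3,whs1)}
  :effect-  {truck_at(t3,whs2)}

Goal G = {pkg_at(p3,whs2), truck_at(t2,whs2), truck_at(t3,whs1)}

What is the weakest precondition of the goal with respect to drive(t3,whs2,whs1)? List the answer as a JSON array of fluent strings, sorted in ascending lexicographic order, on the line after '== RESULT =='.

Regress:
  G ∩ del = {}  (empty — regression defined)
  G \ add = {pkg_at(p3,whs2), truck_at(t2,whs2), truck_at(t3,whs1)} \ {truck_at(t3,whs1)} = {pkg_at(p3,whs2), truck_at(t2,whs2)}
  ∪ pre   = {pkg_at(p3,whs2), truck_at(t2,whs2)} ∪ {truck_at(t3,whs2)}
          = {pkg_at(p3,whs2), truck_at(t2,whs2), truck_at(t3,whs2)}

== RESULT ==
["pkg_at(p3,whs2)", "truck_at(t2,whs2)", "truck_at(t3,whs2)"]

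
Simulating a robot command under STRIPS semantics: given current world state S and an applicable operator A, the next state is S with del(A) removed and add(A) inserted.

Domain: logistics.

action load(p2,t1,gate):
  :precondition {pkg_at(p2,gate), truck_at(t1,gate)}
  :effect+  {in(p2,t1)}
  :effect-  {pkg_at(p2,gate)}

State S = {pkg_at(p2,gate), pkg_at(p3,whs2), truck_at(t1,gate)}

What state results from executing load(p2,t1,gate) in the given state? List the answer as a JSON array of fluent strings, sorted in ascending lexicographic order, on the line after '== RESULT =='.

Progress:
  pre ⊆ S: {pkg_at(p2,gate), truck_at(t1,gate)} ⊆ S  — applicable
  S \ del = {pkg_at(p3,whs2), truck_at(t1,gate)}
  ∪ add   = {in(p2,t1), pkg_at(p3,whs2), truck_at(t1,gate)}

== RESULT ==
["in(p2,t1)", "pkg_at(p3,whs2)", "truck_at(t1,gate)"]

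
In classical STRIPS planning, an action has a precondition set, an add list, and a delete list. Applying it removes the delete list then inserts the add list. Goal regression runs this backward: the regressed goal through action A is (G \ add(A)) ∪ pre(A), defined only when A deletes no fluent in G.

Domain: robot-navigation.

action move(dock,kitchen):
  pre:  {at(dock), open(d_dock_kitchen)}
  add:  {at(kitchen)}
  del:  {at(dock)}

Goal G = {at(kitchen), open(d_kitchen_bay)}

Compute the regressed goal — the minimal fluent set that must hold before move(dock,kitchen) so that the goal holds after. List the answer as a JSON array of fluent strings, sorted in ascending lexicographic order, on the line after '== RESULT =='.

Regress:
  G ∩ del = {}  (empty — regression defined)
  G \ add = {at(kitchen), open(d_kitchen_bay)} \ {at(kitchen)} = {open(d_kitchen_bay)}
  ∪ pre   = {open(d_kitchen_bay)} ∪ {at(dock), open(d_dock_kitchen)}
          = {at(dock), open(d_dock_kitchen), open(d_kitchen_bay)}

== RESULT ==
["at(dock)", "open(d_dock_kitchen)", "open(d_kitchen_bay)"]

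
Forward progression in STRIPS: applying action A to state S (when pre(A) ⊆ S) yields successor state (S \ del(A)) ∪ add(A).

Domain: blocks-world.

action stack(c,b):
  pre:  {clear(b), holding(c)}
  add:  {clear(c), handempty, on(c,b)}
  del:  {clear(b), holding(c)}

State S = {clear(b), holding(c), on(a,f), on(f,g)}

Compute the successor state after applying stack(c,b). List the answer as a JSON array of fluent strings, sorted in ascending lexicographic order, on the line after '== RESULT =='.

Progress:
  pre ⊆ S: {clear(b), holding(c)} ⊆ S  — applicable
  S \ del = {on(a,f), on(f,g)}
  ∪ add   = {clear(c), handempty, on(a,f), on(c,b), on(f,g)}

== RESULT ==
["clear(c)", "handempty", "on(a,f)", "on(c,b)", "on(f,g)"]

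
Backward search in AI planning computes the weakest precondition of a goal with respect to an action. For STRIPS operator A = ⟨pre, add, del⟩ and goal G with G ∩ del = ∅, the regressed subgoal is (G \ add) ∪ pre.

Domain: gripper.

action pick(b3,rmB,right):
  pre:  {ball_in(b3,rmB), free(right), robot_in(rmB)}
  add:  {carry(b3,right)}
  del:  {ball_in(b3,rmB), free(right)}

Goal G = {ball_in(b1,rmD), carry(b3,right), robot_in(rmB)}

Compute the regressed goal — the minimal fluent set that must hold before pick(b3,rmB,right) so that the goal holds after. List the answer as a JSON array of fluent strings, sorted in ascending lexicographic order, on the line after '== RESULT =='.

Compute (G \ add) ∪ pre:
  G ∩ del = {}  (empty — regression defined)
  G \ add = {ball_in(b1,rmD), carry(b3,right), robot_in(rmB)} \ {carry(b3,right)} = {ball_in(b1,rmD), robot_in(rmB)}
  ∪ pre   = {ball_in(b1,rmD), robot_in(rmB)} ∪ {ball_in(b3,rmB), free(right), robot_in(rmB)}
          = {ball_in(b1,rmD), ball_in(b3,rmB), free(right), robot_in(rmB)}

== RESULT ==
["ball_in(b1,rmD)", "ball_in(b3,rmB)", "free(right)", "robot_in(rmB)"]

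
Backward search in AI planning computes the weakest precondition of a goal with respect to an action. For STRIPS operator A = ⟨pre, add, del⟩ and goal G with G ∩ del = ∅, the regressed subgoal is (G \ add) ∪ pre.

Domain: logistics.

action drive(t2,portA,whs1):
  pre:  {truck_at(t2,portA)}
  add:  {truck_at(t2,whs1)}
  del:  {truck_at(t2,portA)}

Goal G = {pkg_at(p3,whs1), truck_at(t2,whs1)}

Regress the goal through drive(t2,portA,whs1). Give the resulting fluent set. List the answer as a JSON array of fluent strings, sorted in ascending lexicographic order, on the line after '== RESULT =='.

Regress:
  G ∩ del = {}  (empty — regression defined)
  G \ add = {pkg_at(p3,whs1), truck_at(t2,whs1)} \ {truck_at(t2,whs1)} = {pkg_at(p3,whs1)}
  ∪ pre   = {pkg_at(p3,whs1)} ∪ {truck_at(t2,portA)}
          = {pkg_at(p3,whs1), truck_at(t2,portA)}

== RESULT ==
["pkg_at(p3,whs1)", "truck_at(t2,portA)"]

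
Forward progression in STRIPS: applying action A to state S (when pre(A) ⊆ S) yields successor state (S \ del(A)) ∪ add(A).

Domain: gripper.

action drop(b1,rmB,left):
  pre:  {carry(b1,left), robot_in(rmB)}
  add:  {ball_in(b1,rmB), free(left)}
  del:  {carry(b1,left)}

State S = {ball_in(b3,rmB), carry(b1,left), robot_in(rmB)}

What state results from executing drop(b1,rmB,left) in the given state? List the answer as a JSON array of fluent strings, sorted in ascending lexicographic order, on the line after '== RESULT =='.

Compute (S \ del) ∪ add:
  pre ⊆ S: {carry(b1,left), robot_in(rmB)} ⊆ S  — applicable
  S \ del = {ball_in(b3,rmB), robot_in(rmB)}
  ∪ add   = {ball_in(b1,rmB), ball_in(b3,rmB), free(left), robot_in(rmB)}

== RESULT ==
["ball_in(b1,rmB)", "ball_in(b3,rmB)", "free(left)", "robot_in(rmB)"]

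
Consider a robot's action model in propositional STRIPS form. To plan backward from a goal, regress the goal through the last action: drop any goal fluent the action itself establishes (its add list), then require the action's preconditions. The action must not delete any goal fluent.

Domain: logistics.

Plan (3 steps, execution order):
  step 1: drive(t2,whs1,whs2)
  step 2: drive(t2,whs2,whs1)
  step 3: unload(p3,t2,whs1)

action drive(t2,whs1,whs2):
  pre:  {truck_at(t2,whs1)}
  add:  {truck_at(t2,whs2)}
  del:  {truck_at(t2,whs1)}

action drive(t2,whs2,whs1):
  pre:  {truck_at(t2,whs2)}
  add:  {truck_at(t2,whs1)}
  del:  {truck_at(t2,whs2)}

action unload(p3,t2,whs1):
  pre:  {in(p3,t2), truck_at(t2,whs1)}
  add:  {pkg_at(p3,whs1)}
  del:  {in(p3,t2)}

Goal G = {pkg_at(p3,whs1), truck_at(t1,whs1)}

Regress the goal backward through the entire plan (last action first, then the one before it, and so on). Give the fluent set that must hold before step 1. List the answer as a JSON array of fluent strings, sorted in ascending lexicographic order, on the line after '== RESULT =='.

Regress step by step:
  through step 3 (unload(p3,t2,whs1)): drop {pkg_at(p3,whs1)}, keep {truck_at(t1,whs1)}, require {in(p3,t2), truck_at(t2,whs1)}
    → {in(p3,t2), truck_at(t1,whs1), truck_at(t2,whs1)}
  through step 2 (drive(t2,whs2,whs1)): drop {truck_at(t2,whs1)}, keep {in(p3,t2), truck_at(t1,whs1)}, require {truck_at(t2,whs2)}
    → {in(p3,t2), truck_at(t1,whs1), truck_at(t2,whs2)}
  through step 1 (drive(t2,whs1,whs2)): drop {truck_at(t2,whs2)}, keep {in(p3,t2), truck_at(t1,whs1)}, require {truck_at(t2,whs1)}
    → {in(p3,t2), truck_at(t1,whs1), truck_at(t2,whs1)}

== RESULT ==
["in(p3,t2)", "truck_at(t1,whs1)", "truck_at(t2,whs1)"]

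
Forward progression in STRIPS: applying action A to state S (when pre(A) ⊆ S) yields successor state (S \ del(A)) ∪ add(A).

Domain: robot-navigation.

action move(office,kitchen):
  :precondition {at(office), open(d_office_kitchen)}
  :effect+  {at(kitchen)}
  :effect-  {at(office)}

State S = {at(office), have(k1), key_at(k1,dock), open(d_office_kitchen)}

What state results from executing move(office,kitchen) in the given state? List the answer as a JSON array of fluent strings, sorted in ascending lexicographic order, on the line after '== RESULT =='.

Compute (S \ del) ∪ add:
  pre ⊆ S: {at(office), open(d_office_kitchen)} ⊆ S  — applicable
  S \ del = {have(k1), key_at(k1,dock), open(d_office_kitchen)}
  ∪ add   = {at(kitchen), have(k1), key_at(k1,dock), open(d_office_kitchen)}

== RESULT ==
["at(kitchen)", "have(k1)", "key_at(k1,dock)", "open(d_office_kitchen)"]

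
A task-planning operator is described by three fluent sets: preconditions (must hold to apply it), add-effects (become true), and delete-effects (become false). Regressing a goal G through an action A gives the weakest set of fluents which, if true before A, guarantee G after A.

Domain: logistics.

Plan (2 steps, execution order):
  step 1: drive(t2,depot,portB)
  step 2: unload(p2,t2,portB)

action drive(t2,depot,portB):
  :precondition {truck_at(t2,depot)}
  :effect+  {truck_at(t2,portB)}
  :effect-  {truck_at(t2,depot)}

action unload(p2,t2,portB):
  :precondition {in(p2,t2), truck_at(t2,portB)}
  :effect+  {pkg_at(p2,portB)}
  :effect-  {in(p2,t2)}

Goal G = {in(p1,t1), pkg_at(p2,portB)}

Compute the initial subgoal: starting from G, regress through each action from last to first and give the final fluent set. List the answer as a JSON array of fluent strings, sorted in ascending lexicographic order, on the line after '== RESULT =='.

Regress step by step:
  through step 2 (unload(p2,t2,portB)): drop {pkg_at(p2,portB)}, keep {in(p1,t1)}, require {in(p2,t2), truck_at(t2,portB)}
    → {in(p1,t1), in(p2,t2), truck_at(t2,portB)}
  through step 1 (drive(t2,depot,portB)): drop {truck_at(t2,portB)}, keep {in(p1,t1), in(p2,t2)}, require {truck_at(t2,depot)}
    → {in(p1,t1), in(p2,t2), truck_at(t2,depot)}

== RESULT ==
["in(p1,t1)", "in(p2,t2)", "truck_at(t2,depot)"]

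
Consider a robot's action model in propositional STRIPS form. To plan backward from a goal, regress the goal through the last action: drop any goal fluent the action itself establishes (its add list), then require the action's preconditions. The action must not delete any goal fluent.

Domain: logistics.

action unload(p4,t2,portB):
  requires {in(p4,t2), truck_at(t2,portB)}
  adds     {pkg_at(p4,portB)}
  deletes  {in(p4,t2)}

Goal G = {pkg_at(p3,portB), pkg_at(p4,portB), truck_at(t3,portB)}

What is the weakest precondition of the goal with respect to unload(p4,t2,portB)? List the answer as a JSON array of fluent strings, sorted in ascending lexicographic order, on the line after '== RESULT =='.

Compute (G \ add) ∪ pre:
  G ∩ del = {}  (empty — regression defined)
  G \ add = {pkg_at(p3,portB), pkg_at(p4,portB), truck_at(t3,portB)} \ {pkg_at(p4,portB)} = {pkg_at(p3,portB), truck_at(t3,portB)}
  ∪ pre   = {pkg_at(p3,portB), truck_at(t3,portB)} ∪ {in(p4,t2), truck_at(t2,portB)}
          = {in(p4,t2), pkg_at(p3,portB), truck_at(t2,portB), truck_at(t3,portB)}

== RESULT ==
["in(p4,t2)", "pkg_at(p3,portB)", "truck_at(t2,portB)", "truck_at(t3,portB)"]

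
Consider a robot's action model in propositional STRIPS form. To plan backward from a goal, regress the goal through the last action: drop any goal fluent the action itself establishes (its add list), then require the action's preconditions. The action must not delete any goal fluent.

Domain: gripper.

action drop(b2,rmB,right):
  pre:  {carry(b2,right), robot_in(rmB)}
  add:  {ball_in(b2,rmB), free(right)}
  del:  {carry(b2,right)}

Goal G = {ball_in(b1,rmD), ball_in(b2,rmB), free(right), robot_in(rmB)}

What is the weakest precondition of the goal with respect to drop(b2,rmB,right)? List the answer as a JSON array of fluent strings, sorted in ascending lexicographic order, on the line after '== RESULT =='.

Compute (G \ add) ∪ pre:
  G ∩ del = {}  (empty — regression defined)
  G \ add = {ball_in(b1,rmD), ball_in(b2,rmB), free(right), robot_in(rmB)} \ {ball_in(b2,rmB), free(right)} = {ball_in(b1,rmD), robot_in(rmB)}
  ∪ pre   = {ball_in(b1,rmD), robot_in(rmB)} ∪ {carry(b2,right), robot_in(rmB)}
          = {ball_in(b1,rmD), carry(b2,right), robot_in(rmB)}

== RESULT ==
["ball_in(b1,rmD)", "carry(b2,right)", "robot_in(rmB)"]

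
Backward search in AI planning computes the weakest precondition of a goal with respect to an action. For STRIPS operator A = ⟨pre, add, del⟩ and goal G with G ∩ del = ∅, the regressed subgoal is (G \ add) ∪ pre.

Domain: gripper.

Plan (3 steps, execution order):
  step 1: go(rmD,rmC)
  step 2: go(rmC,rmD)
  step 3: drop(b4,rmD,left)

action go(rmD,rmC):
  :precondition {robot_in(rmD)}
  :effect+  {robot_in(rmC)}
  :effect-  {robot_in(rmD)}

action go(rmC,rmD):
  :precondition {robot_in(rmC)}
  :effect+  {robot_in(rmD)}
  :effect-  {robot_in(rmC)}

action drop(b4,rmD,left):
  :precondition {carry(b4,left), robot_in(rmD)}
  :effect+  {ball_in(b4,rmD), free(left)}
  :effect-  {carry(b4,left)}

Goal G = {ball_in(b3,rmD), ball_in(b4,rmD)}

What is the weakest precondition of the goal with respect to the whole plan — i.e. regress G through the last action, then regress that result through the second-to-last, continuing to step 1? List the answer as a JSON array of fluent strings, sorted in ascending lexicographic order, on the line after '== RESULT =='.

Regress step by step:
  through step 3 (drop(b4,rmD,left)): drop {ball_in(b4,rmD)}, keep {ball_in(b3,rmD)}, require {carry(b4,left), robot_in(rmD)}
    → {ball_in(b3,rmD), carry(b4,left), robot_in(rmD)}
  through step 2 (go(rmC,rmD)): drop {robot_in(rmD)}, keep {ball_in(b3,rmD), carry(b4,left)}, require {robot_in(rmC)}
    → {ball_in(b3,rmD), carry(b4,left), robot_in(rmC)}
  through step 1 (go(rmD,rmC)): drop {robot_in(rmC)}, keep {ball_in(b3,rmD), carry(b4,left)}, require {robot_in(rmD)}
    → {ball_in(b3,rmD), carry(b4,left), robot_in(rmD)}

== RESULT ==
["ball_in(b3,rmD)", "carry(b4,left)", "robot_in(rmD)"]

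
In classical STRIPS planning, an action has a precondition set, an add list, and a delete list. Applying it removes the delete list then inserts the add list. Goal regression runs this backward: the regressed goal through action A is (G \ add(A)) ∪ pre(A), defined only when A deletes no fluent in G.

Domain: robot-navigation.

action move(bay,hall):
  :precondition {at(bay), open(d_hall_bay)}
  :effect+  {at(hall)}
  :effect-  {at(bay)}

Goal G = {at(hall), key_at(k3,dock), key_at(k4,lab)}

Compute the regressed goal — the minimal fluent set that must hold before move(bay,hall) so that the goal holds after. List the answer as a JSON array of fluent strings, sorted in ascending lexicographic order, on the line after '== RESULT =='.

Compute (G \ add) ∪ pre:
  G ∩ del = {}  (empty — regression defined)
  G \ add = {at(hall), key_at(k3,dock), key_at(k4,lab)} \ {at(hall)} = {key_at(k3,dock), key_at(k4,lab)}
  ∪ pre   = {key_at(k3,dock), key_at(k4,lab)} ∪ {at(bay), open(d_hall_bay)}
          = {at(bay), key_at(k3,dock), key_at(k4,lab), open(d_hall_bay)}

== RESULT ==
["at(bay)", "key_at(k3,dock)", "key_at(k4,lab)", "open(d_hall_bay)"]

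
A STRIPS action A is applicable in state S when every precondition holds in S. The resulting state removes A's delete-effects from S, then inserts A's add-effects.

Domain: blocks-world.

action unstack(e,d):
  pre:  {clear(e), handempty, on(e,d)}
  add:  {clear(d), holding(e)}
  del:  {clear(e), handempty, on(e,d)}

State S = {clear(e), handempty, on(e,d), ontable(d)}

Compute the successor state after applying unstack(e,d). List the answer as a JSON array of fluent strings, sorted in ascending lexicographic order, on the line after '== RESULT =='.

Progress:
  pre ⊆ S: {clear(e), handempty, on(e,d)} ⊆ S  — applicable
  S \ del = {ontable(d)}
  ∪ add   = {clear(d), holding(e), ontable(d)}

== RESULT ==
["clear(d)", "holding(e)", "ontable(d)"]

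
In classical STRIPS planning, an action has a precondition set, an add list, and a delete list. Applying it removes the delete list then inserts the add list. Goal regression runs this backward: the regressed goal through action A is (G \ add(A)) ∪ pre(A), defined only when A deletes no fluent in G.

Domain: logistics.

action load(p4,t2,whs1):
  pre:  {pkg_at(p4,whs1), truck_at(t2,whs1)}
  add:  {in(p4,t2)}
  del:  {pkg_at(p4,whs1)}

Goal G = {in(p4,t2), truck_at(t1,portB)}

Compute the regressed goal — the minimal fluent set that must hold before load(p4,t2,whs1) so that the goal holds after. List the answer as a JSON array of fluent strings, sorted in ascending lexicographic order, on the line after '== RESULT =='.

Compute (G \ add) ∪ pre:
  G ∩ del = {}  (empty — regression defined)
  G \ add = {in(p4,t2), truck_at(t1,portB)} \ {in(p4,t2)} = {truck_at(t1,portB)}
  ∪ pre   = {truck_at(t1,portB)} ∪ {pkg_at(p4,whs1), truck_at(t2,whs1)}
          = {pkg_at(p4,whs1), truck_at(t1,portB), truck_at(t2,whs1)}

== RESULT ==
["pkg_at(p4,whs1)", "truck_at(t1,portB)", "truck_at(t2,whs1)"]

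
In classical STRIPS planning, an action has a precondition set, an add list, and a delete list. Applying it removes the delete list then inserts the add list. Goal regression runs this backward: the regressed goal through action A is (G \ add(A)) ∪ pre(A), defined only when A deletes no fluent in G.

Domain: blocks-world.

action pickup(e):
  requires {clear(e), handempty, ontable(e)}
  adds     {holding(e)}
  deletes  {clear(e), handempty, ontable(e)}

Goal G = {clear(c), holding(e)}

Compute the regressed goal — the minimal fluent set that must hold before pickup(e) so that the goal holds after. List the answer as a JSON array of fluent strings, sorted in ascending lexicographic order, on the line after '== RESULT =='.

Regress:
  G ∩ del = {}  (empty — regression defined)
  G \ add = {clear(c), holding(e)} \ {holding(e)} = {clear(c)}
  ∪ pre   = {clear(c)} ∪ {clear(e), handempty, ontable(e)}
          = {clear(c), clear(e), handempty, ontable(e)}

== RESULT ==
["clear(c)", "clear(e)", "handempty", "ontable(e)"]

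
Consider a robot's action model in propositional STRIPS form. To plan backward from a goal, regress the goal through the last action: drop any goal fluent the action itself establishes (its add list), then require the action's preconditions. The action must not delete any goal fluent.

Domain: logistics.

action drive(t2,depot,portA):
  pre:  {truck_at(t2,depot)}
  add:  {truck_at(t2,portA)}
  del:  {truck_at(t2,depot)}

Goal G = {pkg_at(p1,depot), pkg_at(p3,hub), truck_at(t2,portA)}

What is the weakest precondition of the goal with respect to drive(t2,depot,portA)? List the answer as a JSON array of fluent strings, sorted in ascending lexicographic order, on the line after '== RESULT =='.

Regress:
  G ∩ del = {}  (empty — regression defined)
  G \ add = {pkg_at(p1,depot), pkg_at(p3,hub), truck_at(t2,portA)} \ {truck_at(t2,portA)} = {pkg_at(p1,depot), pkg_at(p3,hub)}
  ∪ pre   = {pkg_at(p1,depot), pkg_at(p3,hub)} ∪ {truck_at(t2,depot)}
          = {pkg_at(p1,depot), pkg_at(p3,hub), truck_at(t2,depot)}

== RESULT ==
["pkg_at(p1,depot)", "pkg_at(p3,hub)", "truck_at(t2,depot)"]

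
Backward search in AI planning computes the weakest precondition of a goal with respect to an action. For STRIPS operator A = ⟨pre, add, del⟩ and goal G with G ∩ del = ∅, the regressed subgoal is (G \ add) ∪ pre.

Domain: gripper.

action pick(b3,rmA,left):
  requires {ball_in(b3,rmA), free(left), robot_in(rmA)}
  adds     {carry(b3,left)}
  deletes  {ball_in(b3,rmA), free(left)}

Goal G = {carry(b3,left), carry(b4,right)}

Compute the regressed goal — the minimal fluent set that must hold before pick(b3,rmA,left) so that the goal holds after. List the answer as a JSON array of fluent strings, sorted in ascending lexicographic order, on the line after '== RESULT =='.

Regress:
  G ∩ del = {}  (empty — regression defined)
  G \ add = {carry(b3,left), carry(b4,right)} \ {carry(b3,left)} = {carry(b4,right)}
  ∪ pre   = {carry(b4,right)} ∪ {ball_in(b3,rmA), free(left), robot_in(rmA)}
          = {ball_in(b3,rmA), carry(b4,right), free(left), robot_in(rmA)}

== RESULT ==
["ball_in(b3,rmA)", "carry(b4,right)", "free(left)", "robot_in(rmA)"]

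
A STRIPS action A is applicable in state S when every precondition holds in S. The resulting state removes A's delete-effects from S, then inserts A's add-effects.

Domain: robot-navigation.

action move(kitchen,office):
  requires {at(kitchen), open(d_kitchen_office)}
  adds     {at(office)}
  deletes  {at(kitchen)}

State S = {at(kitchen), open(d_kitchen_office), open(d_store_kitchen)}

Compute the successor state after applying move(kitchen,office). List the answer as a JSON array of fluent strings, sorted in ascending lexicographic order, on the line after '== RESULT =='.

Compute (S \ del) ∪ add:
  pre ⊆ S: {at(kitchen), open(d_kitchen_office)} ⊆ S  — applicable
  S \ del = {open(d_kitchen_office), open(d_store_kitchen)}
  ∪ add   = {at(office), open(d_kitchen_office), open(d_store_kitchen)}

== RESULT ==
["at(office)", "open(d_kitchen_office)", "open(d_store_kitchen)"]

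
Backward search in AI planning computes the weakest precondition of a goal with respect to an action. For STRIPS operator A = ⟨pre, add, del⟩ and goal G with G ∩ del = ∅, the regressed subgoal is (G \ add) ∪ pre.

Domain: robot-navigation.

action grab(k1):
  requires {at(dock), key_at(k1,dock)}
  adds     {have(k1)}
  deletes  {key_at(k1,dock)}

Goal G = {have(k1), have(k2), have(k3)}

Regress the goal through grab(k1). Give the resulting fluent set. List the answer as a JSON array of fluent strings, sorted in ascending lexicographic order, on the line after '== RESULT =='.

Regress:
  G ∩ del = {}  (empty — regression defined)
  G \ add = {have(k1), have(k2), have(k3)} \ {have(k1)} = {have(k2), have(k3)}
  ∪ pre   = {have(k2), have(k3)} ∪ {at(dock), key_at(k1,dock)}
          = {at(dock), have(k2), have(k3), key_at(k1,dock)}

== RESULT ==
["at(dock)", "have(k2)", "have(k3)", "key_at(k1,dock)"]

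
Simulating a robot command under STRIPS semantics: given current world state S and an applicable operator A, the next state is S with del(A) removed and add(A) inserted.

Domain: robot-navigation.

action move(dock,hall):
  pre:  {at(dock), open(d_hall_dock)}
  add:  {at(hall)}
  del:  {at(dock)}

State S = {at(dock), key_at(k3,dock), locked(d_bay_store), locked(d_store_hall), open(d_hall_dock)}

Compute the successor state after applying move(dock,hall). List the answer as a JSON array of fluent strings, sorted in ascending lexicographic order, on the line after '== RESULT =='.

Compute (S \ del) ∪ add:
  pre ⊆ S: {at(dock), open(d_hall_dock)} ⊆ S  — applicable
  S \ del = {key_at(k3,dock), locked(d_bay_store), locked(d_store_hall), open(d_hall_dock)}
  ∪ add   = {at(hall), key_at(k3,dock), locked(d_bay_store), locked(d_store_hall), open(d_hall_dock)}

== RESULT ==
["at(hall)", "key_at(k3,dock)", "locked(d_bay_store)", "locked(d_store_hall)", "open(d_hall_dock)"]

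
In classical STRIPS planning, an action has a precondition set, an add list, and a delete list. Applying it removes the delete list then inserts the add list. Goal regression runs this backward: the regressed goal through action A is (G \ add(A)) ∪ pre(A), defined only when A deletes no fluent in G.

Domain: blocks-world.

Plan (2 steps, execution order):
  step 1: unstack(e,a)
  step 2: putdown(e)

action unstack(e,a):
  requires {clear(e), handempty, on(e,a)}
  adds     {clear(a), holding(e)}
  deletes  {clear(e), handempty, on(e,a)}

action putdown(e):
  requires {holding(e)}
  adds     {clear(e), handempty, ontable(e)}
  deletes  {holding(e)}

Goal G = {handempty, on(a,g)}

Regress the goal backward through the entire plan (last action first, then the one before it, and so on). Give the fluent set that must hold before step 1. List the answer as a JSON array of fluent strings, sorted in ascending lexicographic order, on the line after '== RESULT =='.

Work backward from the goal:
  through step 2 (putdown(e)): drop {handempty}, keep {on(a,g)}, require {holding(e)}
    → {holding(e), on(a,g)}
  through step 1 (unstack(e,a)): drop {holding(e)}, keep {on(a,g)}, require {clear(e), handempty, on(e,a)}
    → {clear(e), handempty, on(a,g), on(e,a)}

== RESULT ==
["clear(e)", "handempty", "on(a,g)", "on(e,a)"]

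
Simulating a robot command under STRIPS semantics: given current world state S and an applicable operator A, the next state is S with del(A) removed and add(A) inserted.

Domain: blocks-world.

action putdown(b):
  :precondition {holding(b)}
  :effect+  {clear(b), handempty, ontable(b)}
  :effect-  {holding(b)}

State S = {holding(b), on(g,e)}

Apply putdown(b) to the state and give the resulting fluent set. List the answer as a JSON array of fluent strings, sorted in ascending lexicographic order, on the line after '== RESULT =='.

Progress:
  pre ⊆ S: {holding(b)} ⊆ S  — applicable
  S \ del = {on(g,e)}
  ∪ add   = {clear(b), handempty, on(g,e), ontable(b)}

== RESULT ==
["clear(b)", "handempty", "on(g,e)", "ontable(b)"]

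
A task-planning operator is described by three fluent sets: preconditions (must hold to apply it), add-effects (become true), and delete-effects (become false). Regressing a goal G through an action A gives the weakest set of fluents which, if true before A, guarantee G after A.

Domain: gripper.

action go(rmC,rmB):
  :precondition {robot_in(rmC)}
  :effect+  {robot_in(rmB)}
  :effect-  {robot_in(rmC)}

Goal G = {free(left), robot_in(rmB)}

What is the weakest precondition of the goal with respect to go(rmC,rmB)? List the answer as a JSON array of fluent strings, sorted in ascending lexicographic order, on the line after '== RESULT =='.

Regress:
  G ∩ del = {}  (empty — regression defined)
  G \ add = {free(left), robot_in(rmB)} \ {robot_in(rmB)} = {free(left)}
  ∪ pre   = {free(left)} ∪ {robot_in(rmC)}
          = {free(left), robot_in(rmC)}

== RESULT ==
["free(left)", "robot_in(rmC)"]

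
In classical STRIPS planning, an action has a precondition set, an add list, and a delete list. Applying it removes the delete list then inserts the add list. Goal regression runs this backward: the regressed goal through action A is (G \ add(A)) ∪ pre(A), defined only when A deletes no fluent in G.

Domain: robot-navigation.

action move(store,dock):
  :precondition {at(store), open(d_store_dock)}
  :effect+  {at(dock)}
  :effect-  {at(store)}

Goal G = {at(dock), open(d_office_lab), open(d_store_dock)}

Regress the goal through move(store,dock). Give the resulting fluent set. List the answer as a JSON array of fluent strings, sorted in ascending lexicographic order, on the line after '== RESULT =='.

Regress:
  G ∩ del = {}  (empty — regression defined)
  G \ add = {at(dock), open(d_office_lab), open(d_store_dock)} \ {at(dock)} = {open(d_office_lab), open(d_store_dock)}
  ∪ pre   = {open(d_office_lab), open(d_store_dock)} ∪ {at(store), open(d_store_dock)}
          = {at(store), open(d_office_lab), open(d_store_dock)}

== RESULT ==
["at(store)", "open(d_office_lab)", "open(d_store_dock)"]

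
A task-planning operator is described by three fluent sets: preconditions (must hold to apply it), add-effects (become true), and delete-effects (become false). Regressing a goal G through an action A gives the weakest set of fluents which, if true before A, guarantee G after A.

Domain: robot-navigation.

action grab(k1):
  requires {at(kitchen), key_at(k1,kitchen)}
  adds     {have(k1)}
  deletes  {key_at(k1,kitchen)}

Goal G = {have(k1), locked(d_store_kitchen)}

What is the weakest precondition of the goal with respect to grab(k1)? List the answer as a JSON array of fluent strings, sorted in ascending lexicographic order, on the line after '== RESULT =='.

Compute (G \ add) ∪ pre:
  G ∩ del = {}  (empty — regression defined)
  G \ add = {have(k1), locked(d_store_kitchen)} \ {have(k1)} = {locked(d_store_kitchen)}
  ∪ pre   = {locked(d_store_kitchen)} ∪ {at(kitchen), key_at(k1,kitchen)}
          = {at(kitchen), key_at(k1,kitchen), locked(d_store_kitchen)}

== RESULT ==
["at(kitchen)", "key_at(k1,kitchen)", "locked(d_store_kitchen)"]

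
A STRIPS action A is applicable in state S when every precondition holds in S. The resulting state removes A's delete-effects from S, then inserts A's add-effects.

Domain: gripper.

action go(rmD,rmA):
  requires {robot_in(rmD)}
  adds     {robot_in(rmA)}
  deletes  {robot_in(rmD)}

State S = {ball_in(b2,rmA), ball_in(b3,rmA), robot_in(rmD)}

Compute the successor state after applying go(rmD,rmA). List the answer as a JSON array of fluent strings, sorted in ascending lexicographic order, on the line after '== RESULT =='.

Compute (S \ del) ∪ add:
  pre ⊆ S: {robot_in(rmD)} ⊆ S  — applicable
  S \ del = {ball_in(b2,rmA), ball_in(b3,rmA)}
  ∪ add   = {ball_in(b2,rmA), ball_in(b3,rmA), robot_in(rmA)}

== RESULT ==
["ball_in(b2,rmA)", "ball_in(b3,rmA)", "robot_in(rmA)"]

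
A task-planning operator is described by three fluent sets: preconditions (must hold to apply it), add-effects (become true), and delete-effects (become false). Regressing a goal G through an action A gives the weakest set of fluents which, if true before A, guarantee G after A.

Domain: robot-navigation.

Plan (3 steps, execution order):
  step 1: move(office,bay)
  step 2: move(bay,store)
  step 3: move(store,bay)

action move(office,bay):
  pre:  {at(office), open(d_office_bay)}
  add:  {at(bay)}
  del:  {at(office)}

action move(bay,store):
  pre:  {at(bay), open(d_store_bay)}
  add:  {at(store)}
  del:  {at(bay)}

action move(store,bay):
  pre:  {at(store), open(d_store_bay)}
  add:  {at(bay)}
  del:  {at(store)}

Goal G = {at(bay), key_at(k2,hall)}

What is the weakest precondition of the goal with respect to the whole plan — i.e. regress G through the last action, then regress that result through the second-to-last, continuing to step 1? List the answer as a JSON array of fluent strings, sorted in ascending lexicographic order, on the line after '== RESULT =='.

Work backward from the goal:
  through step 3 (move(store,bay)): drop {at(bay)}, keep {key_at(k2,hall)}, require {at(store), open(d_store_bay)}
    → {at(store), key_at(k2,hall), open(d_store_bay)}
  through step 2 (move(bay,store)): drop {at(store)}, keep {key_at(k2,hall), open(d_store_bay)}, require {at(bay), open(d_store_bay)}
    → {at(bay), key_at(k2,hall), open(d_store_bay)}
  through step 1 (move(office,bay)): drop {at(bay)}, keep {key_at(k2,hall), open(d_store_bay)}, require {at(office), open(d_office_bay)}
    → {at(office), key_at(k2,hall), open(d_office_bay), open(d_store_bay)}

== RESULT ==
["at(office)", "key_at(k2,hall)", "open(d_office_bay)", "open(d_store_bay)"]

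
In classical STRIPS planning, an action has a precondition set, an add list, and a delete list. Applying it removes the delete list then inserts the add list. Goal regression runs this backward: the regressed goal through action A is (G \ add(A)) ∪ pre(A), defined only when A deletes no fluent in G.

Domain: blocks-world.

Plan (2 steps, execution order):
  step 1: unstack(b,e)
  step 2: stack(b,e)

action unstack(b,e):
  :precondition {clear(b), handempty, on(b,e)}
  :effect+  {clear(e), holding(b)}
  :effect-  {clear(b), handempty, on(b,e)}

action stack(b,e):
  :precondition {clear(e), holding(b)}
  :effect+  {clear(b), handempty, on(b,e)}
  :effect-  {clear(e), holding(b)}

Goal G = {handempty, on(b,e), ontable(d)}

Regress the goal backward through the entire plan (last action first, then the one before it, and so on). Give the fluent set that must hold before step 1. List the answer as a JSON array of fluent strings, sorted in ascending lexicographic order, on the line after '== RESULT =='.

Work backward from the goal:
  through step 2 (stack(b,e)): drop {handempty, on(b,e)}, keep {ontable(d)}, require {clear(e), holding(b)}
    → {clear(e), holding(b), ontable(d)}
  through step 1 (unstack(b,e)): drop {clear(e), holding(b)}, keep {ontable(d)}, require {clear(b), handempty, on(b,e)}
    → {clear(b), handempty, on(b,e), ontable(d)}

== RESULT ==
["clear(b)", "handempty", "on(b,e)", "ontable(d)"]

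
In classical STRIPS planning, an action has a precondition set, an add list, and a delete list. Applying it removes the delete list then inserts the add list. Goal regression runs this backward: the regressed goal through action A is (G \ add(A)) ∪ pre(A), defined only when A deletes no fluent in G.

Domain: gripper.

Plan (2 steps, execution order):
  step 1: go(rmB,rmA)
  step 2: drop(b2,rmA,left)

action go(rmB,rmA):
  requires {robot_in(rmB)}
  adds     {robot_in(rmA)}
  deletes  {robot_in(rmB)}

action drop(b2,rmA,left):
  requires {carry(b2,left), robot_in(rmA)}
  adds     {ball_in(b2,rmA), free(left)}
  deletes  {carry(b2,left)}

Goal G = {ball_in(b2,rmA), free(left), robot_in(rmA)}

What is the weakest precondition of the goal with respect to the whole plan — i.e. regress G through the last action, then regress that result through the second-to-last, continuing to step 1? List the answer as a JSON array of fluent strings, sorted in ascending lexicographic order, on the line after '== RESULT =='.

Work backward from the goal:
  through step 2 (drop(b2,rmA,left)): drop {ball_in(b2,rmA), free(left)}, keep {robot_in(rmA)}, require {carry(b2,left), robot_in(rmA)}
    → {carry(b2,left), robot_in(rmA)}
  through step 1 (go(rmB,rmA)): drop {robot_in(rmA)}, keep {carry(b2,left)}, require {robot_in(rmB)}
    → {carry(b2,left), robot_in(rmB)}

== RESULT ==
["carry(b2,left)", "robot_in(rmB)"]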